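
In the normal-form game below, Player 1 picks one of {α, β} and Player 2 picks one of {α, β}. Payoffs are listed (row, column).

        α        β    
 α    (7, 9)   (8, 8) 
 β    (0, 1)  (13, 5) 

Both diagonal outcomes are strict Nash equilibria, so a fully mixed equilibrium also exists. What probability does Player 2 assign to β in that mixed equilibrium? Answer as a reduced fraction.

7/12

Player 2's mix q on α must make Player 1 indifferent between α and β.
Player 1's payoff from α: 7q + 8(1−q). From β: 0q + 13(1−q).
Set equal: 7q = 5(1−q) → q = 5/12.
Probability on β is 1 − 5/12 = 7/12.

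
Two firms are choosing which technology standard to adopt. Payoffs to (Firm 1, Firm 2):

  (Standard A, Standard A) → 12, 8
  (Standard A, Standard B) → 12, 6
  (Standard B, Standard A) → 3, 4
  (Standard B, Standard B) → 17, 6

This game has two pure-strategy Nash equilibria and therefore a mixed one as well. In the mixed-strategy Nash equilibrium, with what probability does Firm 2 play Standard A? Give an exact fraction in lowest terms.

Firm 2's mix q on Standard A must make Firm 1 indifferent between Standard A and Standard B.
Firm 1's payoff from Standard A: 12q + 12(1−q). From Standard B: 3q + 17(1−q).
Set equal: 9q = 5(1−q) → q = 5/14.

5/14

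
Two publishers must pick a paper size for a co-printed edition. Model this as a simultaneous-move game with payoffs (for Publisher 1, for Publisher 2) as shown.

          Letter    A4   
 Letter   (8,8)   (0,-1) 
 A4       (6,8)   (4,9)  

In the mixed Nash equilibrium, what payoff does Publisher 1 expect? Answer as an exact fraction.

16/3

Publisher 2 mixes with probability q on Letter, chosen so Publisher 1 is indifferent: 8q + 0(1−q) = 6q + 4(1−q) gives q = 2/3.
Publisher 1's expected payoff (from either row, since indifferent) is 8·2/3 + 0·1/3 = 16/3.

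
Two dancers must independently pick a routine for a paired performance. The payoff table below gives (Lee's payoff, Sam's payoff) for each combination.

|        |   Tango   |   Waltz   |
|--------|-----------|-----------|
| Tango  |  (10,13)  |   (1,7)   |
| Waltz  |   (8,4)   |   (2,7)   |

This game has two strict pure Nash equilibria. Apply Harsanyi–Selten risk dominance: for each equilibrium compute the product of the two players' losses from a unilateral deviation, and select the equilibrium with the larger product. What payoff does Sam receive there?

At both Tango: Lee loses 10 − 8 = 2 by deviating; Sam loses 13 − 7 = 6. Product = 2·6 = 12.
At both Waltz: Lee loses 2 − 1 = 1 by deviating; Sam loses 7 − 4 = 3. Product = 1·3 = 3.
12 > 3, so both Tango is risk-dominant. Sam's payoff there is 13.

13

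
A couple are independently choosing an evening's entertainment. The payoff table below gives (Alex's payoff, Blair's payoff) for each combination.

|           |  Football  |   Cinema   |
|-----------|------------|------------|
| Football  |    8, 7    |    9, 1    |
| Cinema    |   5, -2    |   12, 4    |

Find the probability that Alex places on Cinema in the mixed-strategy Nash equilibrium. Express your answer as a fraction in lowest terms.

Alex's mix p on Football must make Blair indifferent between Football and Cinema.
Blair's payoff from Football: 7p + (-2)(1−p). From Cinema: 1p + 4(1−p).
Set equal: 6p = 6(1−p) → p = 6/12 = 1/2.
Probability on Cinema is 1 − 1/2 = 1/2.

1/2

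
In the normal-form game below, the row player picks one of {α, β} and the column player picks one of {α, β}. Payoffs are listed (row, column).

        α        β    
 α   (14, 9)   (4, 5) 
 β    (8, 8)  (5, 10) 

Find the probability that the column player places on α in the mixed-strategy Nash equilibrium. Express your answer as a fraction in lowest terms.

The column player's mix q on α must make the row player indifferent between α and β.
The row player's payoff from α: 14q + 4(1−q). From β: 8q + 5(1−q).
Set equal: 6q = 1(1−q) → q = 1/7.

1/7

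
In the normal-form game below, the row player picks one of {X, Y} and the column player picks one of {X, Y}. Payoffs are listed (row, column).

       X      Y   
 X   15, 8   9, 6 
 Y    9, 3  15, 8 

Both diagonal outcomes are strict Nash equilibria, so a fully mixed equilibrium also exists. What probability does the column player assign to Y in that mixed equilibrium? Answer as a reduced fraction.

The column player's mix q on X must make the row player indifferent between X and Y.
The row player's payoff from X: 15q + 9(1−q). From Y: 9q + 15(1−q).
Set equal: 6q = 6(1−q) → q = 6/12 = 1/2.
Probability on Y is 1 − 1/2 = 1/2.

1/2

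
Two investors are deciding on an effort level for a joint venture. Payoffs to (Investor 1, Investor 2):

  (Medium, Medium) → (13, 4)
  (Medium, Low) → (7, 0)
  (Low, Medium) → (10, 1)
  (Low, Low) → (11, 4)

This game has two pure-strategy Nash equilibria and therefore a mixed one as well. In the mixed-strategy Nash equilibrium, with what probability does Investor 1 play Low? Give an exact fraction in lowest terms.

Investor 1's mix p on Medium must make Investor 2 indifferent between Medium and Low.
Investor 2's payoff from Medium: 4p + 1(1−p). From Low: 0p + 4(1−p).
Set equal: 4p = 3(1−p) → p = 3/7.
Probability on Low is 1 − 3/7 = 4/7.

4/7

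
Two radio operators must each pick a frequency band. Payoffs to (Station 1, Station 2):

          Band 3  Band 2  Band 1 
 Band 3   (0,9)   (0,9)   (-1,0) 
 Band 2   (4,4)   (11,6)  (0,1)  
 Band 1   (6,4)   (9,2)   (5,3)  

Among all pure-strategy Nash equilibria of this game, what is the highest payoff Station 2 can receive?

6

Both Band 2 is a pure NE (Station 1: 11 ≥ 9; Station 2: 6 ≥ 4). Station 2 gets 6.
(Band 1, Band 3) is a pure NE (Station 1: 6 ≥ 4; Station 2: 4 ≥ 3). Station 2 gets 4.
Every other cell has a profitable deviation for at least one player. Highest of {6, 4} is 6.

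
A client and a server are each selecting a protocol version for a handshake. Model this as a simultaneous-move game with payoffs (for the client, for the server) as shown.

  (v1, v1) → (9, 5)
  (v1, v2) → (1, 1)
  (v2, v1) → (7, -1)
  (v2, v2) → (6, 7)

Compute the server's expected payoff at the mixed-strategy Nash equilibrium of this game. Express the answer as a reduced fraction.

The client mixes with probability p on v1, chosen so the server is indifferent: 5p + (-1)(1−p) = 1p + 7(1−p) gives p = 2/3.
The server's expected payoff is 5·2/3 + (-1)·1/3 = 3.

3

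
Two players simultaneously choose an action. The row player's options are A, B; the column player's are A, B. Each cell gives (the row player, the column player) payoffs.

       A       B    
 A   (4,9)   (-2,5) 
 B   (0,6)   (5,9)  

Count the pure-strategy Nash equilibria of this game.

Both A: the row player gets 4 (best alternative 0); the column player gets 9 (best alternative 5). Neither deviates — NE.
Both B: the row player gets 5 (best alternative -2); the column player gets 9 (best alternative 6). Neither deviates — NE.
(A, B) is not a NE: the row player would switch to B (5 > -2).
No other cell survives both best-response checks, so there are 2 pure NE.

2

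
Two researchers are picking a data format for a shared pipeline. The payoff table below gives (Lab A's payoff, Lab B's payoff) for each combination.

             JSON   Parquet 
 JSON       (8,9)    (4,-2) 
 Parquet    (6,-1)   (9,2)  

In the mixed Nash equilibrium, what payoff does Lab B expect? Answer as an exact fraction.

Lab A mixes with probability p on JSON, chosen so Lab B is indifferent: 9p + (-1)(1−p) = (-2)p + 2(1−p) gives p = 3/14.
Lab B's expected payoff is 9·3/14 + (-1)·11/14 = 8/7.

8/7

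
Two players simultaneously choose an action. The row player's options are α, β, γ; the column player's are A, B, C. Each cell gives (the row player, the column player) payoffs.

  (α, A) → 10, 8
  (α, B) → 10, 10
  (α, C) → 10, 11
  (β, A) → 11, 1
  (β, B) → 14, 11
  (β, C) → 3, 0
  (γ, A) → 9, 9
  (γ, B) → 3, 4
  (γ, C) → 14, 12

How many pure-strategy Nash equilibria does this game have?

(β, B): the row player gets 14 (best alternative 10); the column player gets 11 (best alternative 1). Neither deviates — NE.
(γ, C): the row player gets 14 (best alternative 10); the column player gets 12 (best alternative 9). Neither deviates — NE.
(α, A) is not a NE: the row player would switch to β (11 > 10).
No other cell survives both best-response checks, so there are 2 pure NE.

2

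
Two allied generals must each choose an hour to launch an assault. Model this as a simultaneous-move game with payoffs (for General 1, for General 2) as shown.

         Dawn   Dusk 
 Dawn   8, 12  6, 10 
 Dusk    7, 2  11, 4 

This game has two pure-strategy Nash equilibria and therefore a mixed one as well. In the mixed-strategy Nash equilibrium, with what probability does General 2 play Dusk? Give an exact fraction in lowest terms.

1/6

General 2's mix q on Dawn must make General 1 indifferent between Dawn and Dusk.
General 1's payoff from Dawn: 8q + 6(1−q). From Dusk: 7q + 11(1−q).
Set equal: 1q = 5(1−q) → q = 5/6.
Probability on Dusk is 1 − 5/6 = 1/6.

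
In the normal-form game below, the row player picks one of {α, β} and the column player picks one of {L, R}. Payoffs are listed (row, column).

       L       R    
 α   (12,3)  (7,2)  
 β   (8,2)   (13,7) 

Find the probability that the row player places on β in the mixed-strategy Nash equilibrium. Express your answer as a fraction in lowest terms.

The row player's mix p on α must make the column player indifferent between L and R.
The column player's payoff from L: 3p + 2(1−p). From R: 2p + 7(1−p).
Set equal: 1p = 5(1−p) → p = 5/6.
Probability on β is 1 − 5/6 = 1/6.

1/6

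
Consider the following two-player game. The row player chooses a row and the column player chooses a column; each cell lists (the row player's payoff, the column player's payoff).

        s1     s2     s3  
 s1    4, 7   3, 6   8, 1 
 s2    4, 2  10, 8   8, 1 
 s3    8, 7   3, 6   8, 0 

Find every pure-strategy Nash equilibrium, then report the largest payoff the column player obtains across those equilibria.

8

Both s2 is a pure NE (the row player: 10 ≥ 3; the column player: 8 ≥ 2). The column player gets 8.
(s3, s1) is a pure NE (the row player: 8 ≥ 4; the column player: 7 ≥ 6). The column player gets 7.
Every other cell has a profitable deviation for at least one player. Highest of {8, 7} is 8.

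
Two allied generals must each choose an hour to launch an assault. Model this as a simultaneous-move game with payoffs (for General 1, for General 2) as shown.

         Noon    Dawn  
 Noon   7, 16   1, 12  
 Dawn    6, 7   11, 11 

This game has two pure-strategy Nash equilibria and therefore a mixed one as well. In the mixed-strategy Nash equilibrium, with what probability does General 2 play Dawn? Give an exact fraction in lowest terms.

1/11

General 2's mix q on Noon must make General 1 indifferent between Noon and Dawn.
General 1's payoff from Noon: 7q + 1(1−q). From Dawn: 6q + 11(1−q).
Set equal: 1q = 10(1−q) → q = 10/11.
Probability on Dawn is 1 − 10/11 = 1/11.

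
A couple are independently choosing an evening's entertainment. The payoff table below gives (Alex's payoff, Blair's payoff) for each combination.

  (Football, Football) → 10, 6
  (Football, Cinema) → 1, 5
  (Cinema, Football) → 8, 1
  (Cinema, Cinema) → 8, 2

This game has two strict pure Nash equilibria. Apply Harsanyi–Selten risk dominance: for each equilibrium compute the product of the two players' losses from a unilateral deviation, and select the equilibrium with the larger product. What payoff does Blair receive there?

At both Football: Alex loses 10 − 8 = 2 by deviating; Blair loses 6 − 5 = 1. Product = 2·1 = 2.
At both Cinema: Alex loses 8 − 1 = 7 by deviating; Blair loses 2 − 1 = 1. Product = 7·1 = 7.
7 > 2, so both Cinema is risk-dominant. Blair's payoff there is 2.

2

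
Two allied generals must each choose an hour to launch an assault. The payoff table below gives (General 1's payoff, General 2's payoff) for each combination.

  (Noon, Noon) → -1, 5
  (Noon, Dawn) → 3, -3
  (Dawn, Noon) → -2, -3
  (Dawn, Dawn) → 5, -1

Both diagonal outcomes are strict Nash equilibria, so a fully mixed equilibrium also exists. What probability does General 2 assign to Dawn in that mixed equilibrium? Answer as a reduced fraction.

1/3

General 2's mix q on Noon must make General 1 indifferent between Noon and Dawn.
General 1's payoff from Noon: (-1)q + 3(1−q). From Dawn: (-2)q + 5(1−q).
Set equal: 1q = 2(1−q) → q = 2/3.
Probability on Dawn is 1 − 2/3 = 1/3.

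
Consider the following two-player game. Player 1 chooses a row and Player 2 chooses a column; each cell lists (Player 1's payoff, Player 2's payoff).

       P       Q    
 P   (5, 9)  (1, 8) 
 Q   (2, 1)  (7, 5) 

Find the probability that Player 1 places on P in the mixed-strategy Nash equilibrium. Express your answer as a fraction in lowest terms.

Player 1's mix p on P must make Player 2 indifferent between P and Q.
Player 2's payoff from P: 9p + 1(1−p). From Q: 8p + 5(1−p).
Set equal: 1p = 4(1−p) → p = 4/5.

4/5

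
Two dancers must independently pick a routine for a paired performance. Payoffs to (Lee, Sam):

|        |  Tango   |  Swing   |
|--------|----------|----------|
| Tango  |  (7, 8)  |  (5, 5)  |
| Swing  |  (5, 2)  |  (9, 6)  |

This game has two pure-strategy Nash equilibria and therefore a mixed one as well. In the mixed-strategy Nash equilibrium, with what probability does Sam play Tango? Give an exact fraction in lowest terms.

2/3

Sam's mix q on Tango must make Lee indifferent between Tango and Swing.
Lee's payoff from Tango: 7q + 5(1−q). From Swing: 5q + 9(1−q).
Set equal: 2q = 4(1−q) → q = 4/6 = 2/3.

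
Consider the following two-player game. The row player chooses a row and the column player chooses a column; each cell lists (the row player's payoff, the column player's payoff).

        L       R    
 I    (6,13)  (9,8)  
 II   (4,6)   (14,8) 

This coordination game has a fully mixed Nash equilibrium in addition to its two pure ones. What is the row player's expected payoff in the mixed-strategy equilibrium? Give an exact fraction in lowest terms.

48/7

The column player mixes with probability q on L, chosen so the row player is indifferent: 6q + 9(1−q) = 4q + 14(1−q) gives q = 5/7.
The row player's expected payoff (from either row, since indifferent) is 6·5/7 + 9·2/7 = 48/7.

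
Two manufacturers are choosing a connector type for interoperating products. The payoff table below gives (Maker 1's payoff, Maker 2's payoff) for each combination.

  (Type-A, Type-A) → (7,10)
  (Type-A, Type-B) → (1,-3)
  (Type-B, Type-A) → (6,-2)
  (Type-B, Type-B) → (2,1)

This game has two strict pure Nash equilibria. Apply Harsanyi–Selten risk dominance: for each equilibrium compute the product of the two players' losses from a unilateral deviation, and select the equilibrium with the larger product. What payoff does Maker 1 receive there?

7

At both Type-A: Maker 1 loses 7 − 6 = 1 by deviating; Maker 2 loses 10 − (-3) = 13. Product = 1·13 = 13.
At both Type-B: Maker 1 loses 2 − 1 = 1 by deviating; Maker 2 loses 1 − (-2) = 3. Product = 1·3 = 3.
13 > 3, so both Type-A is risk-dominant. Maker 1's payoff there is 7.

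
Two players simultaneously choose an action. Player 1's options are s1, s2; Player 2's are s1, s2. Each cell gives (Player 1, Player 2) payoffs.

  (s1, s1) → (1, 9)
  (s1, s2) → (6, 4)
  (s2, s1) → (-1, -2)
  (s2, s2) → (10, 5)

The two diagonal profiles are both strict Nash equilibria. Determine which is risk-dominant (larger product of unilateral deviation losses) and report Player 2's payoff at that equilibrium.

5

At both s1: Player 1 loses 1 − (-1) = 2 by deviating; Player 2 loses 9 − 4 = 5. Product = 2·5 = 10.
At both s2: Player 1 loses 10 − 6 = 4 by deviating; Player 2 loses 5 − (-2) = 7. Product = 4·7 = 28.
28 > 10, so both s2 is risk-dominant. Player 2's payoff there is 5.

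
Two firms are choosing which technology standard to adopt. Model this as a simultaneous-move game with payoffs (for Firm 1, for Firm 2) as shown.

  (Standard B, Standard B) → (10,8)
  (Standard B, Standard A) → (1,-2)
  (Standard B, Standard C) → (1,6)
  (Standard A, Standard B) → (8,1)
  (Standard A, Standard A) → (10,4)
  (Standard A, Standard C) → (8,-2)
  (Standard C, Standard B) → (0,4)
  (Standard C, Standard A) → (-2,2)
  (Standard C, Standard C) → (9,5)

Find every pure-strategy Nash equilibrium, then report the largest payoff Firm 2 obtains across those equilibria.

8

Both Standard B is a pure NE (Firm 1: 10 ≥ 8; Firm 2: 8 ≥ 6). Firm 2 gets 8.
Both Standard A is a pure NE (Firm 1: 10 ≥ 1; Firm 2: 4 ≥ 1). Firm 2 gets 4.
Both Standard C is a pure NE (Firm 1: 9 ≥ 8; Firm 2: 5 ≥ 4). Firm 2 gets 5.
Every other cell has a profitable deviation for at least one player. Highest of {8, 4, 5} is 8.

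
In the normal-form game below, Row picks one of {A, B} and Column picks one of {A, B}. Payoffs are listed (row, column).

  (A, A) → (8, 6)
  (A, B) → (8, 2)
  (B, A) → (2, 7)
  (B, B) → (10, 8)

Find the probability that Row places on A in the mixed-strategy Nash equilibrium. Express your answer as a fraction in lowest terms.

Row's mix p on A must make Column indifferent between A and B.
Column's payoff from A: 6p + 7(1−p). From B: 2p + 8(1−p).
Set equal: 4p = 1(1−p) → p = 1/5.

1/5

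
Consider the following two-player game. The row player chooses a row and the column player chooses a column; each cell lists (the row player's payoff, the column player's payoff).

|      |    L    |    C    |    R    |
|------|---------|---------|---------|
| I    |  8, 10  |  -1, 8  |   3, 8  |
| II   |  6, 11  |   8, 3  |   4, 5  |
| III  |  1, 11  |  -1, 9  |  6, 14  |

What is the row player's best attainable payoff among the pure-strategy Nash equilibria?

8

(I, L) is a pure NE (the row player: 8 ≥ 6; the column player: 10 ≥ 8). The row player gets 8.
(III, R) is a pure NE (the row player: 6 ≥ 4; the column player: 14 ≥ 11). The row player gets 6.
Every other cell has a profitable deviation for at least one player. Highest of {8, 6} is 8.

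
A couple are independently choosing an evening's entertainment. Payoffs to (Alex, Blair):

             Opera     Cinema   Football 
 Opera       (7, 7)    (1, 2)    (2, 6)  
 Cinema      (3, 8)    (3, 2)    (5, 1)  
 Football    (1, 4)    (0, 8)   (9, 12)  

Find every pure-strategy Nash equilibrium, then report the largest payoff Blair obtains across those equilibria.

12

Both Opera is a pure NE (Alex: 7 ≥ 3; Blair: 7 ≥ 6). Blair gets 7.
Both Football is a pure NE (Alex: 9 ≥ 5; Blair: 12 ≥ 8). Blair gets 12.
Every other cell has a profitable deviation for at least one player. Highest of {7, 12} is 12.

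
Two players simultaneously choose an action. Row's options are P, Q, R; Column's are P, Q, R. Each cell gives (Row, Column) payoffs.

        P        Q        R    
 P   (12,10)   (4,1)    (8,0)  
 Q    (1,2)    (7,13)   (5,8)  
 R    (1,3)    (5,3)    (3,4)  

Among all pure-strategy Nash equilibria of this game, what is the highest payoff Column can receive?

Both P is a pure NE (Row: 12 ≥ 1; Column: 10 ≥ 1). Column gets 10.
Both Q is a pure NE (Row: 7 ≥ 5; Column: 13 ≥ 8). Column gets 13.
Every other cell has a profitable deviation for at least one player. Highest of {10, 13} is 13.

13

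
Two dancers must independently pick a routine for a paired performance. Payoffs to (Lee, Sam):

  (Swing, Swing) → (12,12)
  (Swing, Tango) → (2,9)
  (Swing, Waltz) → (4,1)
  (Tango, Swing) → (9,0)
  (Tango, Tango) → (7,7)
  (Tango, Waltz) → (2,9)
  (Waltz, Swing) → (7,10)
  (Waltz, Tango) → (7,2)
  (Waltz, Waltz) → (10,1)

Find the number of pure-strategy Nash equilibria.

Both Swing: Lee gets 12 (best alternative 9); Sam gets 12 (best alternative 9). Neither deviates — NE.
Both Tango is not a NE: Sam would switch to Waltz (9 > 7).
No other cell survives both best-response checks, so there is 1 pure NE.

1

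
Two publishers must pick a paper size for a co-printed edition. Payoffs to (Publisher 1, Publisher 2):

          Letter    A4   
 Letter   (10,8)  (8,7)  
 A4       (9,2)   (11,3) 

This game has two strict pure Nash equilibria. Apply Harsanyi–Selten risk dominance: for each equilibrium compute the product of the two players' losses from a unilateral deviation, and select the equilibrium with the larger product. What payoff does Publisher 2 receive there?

At both Letter: Publisher 1 loses 10 − 9 = 1 by deviating; Publisher 2 loses 8 − 7 = 1. Product = 1·1 = 1.
At both A4: Publisher 1 loses 11 − 8 = 3 by deviating; Publisher 2 loses 3 − 2 = 1. Product = 3·1 = 3.
3 > 1, so both A4 is risk-dominant. Publisher 2's payoff there is 3.

3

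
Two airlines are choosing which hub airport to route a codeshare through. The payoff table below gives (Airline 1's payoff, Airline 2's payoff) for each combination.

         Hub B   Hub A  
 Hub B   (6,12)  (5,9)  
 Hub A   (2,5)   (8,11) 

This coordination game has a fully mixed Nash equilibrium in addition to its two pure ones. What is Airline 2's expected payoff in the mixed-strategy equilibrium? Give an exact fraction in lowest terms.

Airline 1 mixes with probability p on Hub B, chosen so Airline 2 is indifferent: 12p + 5(1−p) = 9p + 11(1−p) gives p = 2/3.
Airline 2's expected payoff is 12·2/3 + 5·1/3 = 29/3.

29/3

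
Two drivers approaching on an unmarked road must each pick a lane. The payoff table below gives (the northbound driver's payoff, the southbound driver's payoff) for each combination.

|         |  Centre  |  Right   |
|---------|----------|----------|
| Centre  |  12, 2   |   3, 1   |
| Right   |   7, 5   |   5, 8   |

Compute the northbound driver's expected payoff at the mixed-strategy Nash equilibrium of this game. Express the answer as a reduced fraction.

The southbound driver mixes with probability q on Centre, chosen so the northbound driver is indifferent: 12q + 3(1−q) = 7q + 5(1−q) gives q = 2/7.
The northbound driver's expected payoff (from either row, since indifferent) is 12·2/7 + 3·5/7 = 39/7.

39/7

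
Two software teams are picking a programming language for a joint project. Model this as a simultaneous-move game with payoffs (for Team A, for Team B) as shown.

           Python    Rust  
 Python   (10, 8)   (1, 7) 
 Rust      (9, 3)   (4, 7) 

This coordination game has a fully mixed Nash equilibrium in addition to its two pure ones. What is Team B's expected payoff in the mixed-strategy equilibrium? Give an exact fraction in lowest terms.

Team A mixes with probability p on Python, chosen so Team B is indifferent: 8p + 3(1−p) = 7p + 7(1−p) gives p = 4/5.
Team B's expected payoff is 8·4/5 + 3·1/5 = 7.

7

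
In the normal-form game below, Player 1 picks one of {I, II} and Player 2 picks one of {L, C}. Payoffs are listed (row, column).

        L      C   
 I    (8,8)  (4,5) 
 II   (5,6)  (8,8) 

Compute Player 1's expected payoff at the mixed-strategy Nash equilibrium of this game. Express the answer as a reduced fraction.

44/7

Player 2 mixes with probability q on L, chosen so Player 1 is indifferent: 8q + 4(1−q) = 5q + 8(1−q) gives q = 4/7.
Player 1's expected payoff (from either row, since indifferent) is 8·4/7 + 4·3/7 = 44/7.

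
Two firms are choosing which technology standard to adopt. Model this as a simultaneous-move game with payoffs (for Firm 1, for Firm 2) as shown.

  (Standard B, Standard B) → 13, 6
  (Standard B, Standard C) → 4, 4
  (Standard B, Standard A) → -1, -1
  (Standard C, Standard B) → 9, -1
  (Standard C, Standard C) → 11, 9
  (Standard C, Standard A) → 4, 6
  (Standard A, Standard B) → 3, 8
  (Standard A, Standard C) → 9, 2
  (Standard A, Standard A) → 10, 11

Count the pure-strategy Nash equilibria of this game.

3

Both Standard B: Firm 1 gets 13 (best alternative 9); Firm 2 gets 6 (best alternative 4). Neither deviates — NE.
Both Standard C: Firm 1 gets 11 (best alternative 9); Firm 2 gets 9 (best alternative 6). Neither deviates — NE.
Both Standard A: Firm 1 gets 10 (best alternative 4); Firm 2 gets 11 (best alternative 8). Neither deviates — NE.
(Standard B, Standard A) is not a NE: Firm 1 would switch to Standard A (10 > -1).
No other cell survives both best-response checks, so there are 3 pure NE.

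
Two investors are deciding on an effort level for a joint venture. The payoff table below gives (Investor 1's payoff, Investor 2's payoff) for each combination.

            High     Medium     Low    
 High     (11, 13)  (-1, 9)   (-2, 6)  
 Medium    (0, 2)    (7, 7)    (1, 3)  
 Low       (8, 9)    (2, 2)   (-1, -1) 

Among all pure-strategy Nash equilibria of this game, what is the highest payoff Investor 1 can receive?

11

Both High is a pure NE (Investor 1: 11 ≥ 8; Investor 2: 13 ≥ 9). Investor 1 gets 11.
Both Medium is a pure NE (Investor 1: 7 ≥ 2; Investor 2: 7 ≥ 3). Investor 1 gets 7.
Every other cell has a profitable deviation for at least one player. Highest of {11, 7} is 11.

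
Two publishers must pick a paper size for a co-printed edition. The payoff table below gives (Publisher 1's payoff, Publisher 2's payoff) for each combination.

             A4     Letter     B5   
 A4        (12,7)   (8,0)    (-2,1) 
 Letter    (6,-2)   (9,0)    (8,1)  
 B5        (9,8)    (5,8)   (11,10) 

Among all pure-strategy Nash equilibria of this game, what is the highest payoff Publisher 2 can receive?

10

Both A4 is a pure NE (Publisher 1: 12 ≥ 9; Publisher 2: 7 ≥ 1). Publisher 2 gets 7.
Both B5 is a pure NE (Publisher 1: 11 ≥ 8; Publisher 2: 10 ≥ 8). Publisher 2 gets 10.
Every other cell has a profitable deviation for at least one player. Highest of {7, 10} is 10.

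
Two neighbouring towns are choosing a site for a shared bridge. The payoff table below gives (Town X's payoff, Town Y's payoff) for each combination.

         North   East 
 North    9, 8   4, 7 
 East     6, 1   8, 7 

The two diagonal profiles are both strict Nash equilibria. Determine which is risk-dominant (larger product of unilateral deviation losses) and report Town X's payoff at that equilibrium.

At both North: Town X loses 9 − 6 = 3 by deviating; Town Y loses 8 − 7 = 1. Product = 3·1 = 3.
At both East: Town X loses 8 − 4 = 4 by deviating; Town Y loses 7 − 1 = 6. Product = 4·6 = 24.
24 > 3, so both East is risk-dominant. Town X's payoff there is 8.

8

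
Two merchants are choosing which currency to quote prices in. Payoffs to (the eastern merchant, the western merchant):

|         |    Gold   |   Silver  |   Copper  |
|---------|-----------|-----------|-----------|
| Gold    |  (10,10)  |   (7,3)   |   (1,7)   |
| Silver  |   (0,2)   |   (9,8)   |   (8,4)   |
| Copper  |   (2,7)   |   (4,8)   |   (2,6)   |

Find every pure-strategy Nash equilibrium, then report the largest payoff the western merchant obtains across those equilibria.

10

Both Gold is a pure NE (the eastern merchant: 10 ≥ 2; the western merchant: 10 ≥ 7). The western merchant gets 10.
Both Silver is a pure NE (the eastern merchant: 9 ≥ 7; the western merchant: 8 ≥ 4). The western merchant gets 8.
Every other cell has a profitable deviation for at least one player. Highest of {10, 8} is 10.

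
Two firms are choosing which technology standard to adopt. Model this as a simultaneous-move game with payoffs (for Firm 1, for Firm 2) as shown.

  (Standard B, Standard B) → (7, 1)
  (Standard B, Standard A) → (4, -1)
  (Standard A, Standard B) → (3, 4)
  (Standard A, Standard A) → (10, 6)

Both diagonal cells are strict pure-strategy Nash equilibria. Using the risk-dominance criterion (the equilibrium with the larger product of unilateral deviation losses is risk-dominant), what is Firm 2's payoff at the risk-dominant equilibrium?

At both Standard B: Firm 1 loses 7 − 3 = 4 by deviating; Firm 2 loses 1 − (-1) = 2. Product = 4·2 = 8.
At both Standard A: Firm 1 loses 10 − 4 = 6 by deviating; Firm 2 loses 6 − 4 = 2. Product = 6·2 = 12.
12 > 8, so both Standard A is risk-dominant. Firm 2's payoff there is 6.

6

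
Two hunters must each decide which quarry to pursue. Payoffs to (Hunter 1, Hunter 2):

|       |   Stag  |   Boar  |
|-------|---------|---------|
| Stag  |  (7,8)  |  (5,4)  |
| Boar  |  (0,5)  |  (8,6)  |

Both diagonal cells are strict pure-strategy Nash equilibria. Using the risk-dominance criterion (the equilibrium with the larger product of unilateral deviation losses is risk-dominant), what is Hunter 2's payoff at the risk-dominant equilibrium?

8

At both Stag: Hunter 1 loses 7 − 0 = 7 by deviating; Hunter 2 loses 8 − 4 = 4. Product = 7·4 = 28.
At both Boar: Hunter 1 loses 8 − 5 = 3 by deviating; Hunter 2 loses 6 − 5 = 1. Product = 3·1 = 3.
28 > 3, so both Stag is risk-dominant. Hunter 2's payoff there is 8.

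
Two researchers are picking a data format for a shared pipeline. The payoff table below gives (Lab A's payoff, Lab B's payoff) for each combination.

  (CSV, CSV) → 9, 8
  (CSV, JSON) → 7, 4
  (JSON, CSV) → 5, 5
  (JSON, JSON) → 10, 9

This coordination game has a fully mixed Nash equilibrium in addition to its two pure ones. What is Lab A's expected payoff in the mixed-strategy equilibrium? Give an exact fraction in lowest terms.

Lab B mixes with probability q on CSV, chosen so Lab A is indifferent: 9q + 7(1−q) = 5q + 10(1−q) gives q = 3/7.
Lab A's expected payoff (from either row, since indifferent) is 9·3/7 + 7·4/7 = 55/7.

55/7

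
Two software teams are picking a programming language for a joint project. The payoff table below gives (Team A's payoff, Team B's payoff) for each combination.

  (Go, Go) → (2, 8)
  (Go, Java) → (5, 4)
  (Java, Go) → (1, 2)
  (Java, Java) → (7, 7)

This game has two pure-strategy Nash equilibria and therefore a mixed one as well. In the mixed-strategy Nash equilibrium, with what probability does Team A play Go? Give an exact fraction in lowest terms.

5/9

Team A's mix p on Go must make Team B indifferent between Go and Java.
Team B's payoff from Go: 8p + 2(1−p). From Java: 4p + 7(1−p).
Set equal: 4p = 5(1−p) → p = 5/9.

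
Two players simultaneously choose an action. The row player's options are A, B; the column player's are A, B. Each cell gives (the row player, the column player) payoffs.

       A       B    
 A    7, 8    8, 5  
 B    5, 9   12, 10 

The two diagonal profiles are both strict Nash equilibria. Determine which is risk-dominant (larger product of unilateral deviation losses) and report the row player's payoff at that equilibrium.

7

At both A: the row player loses 7 − 5 = 2 by deviating; the column player loses 8 − 5 = 3. Product = 2·3 = 6.
At both B: the row player loses 12 − 8 = 4 by deviating; the column player loses 10 − 9 = 1. Product = 4·1 = 4.
6 > 4, so both A is risk-dominant. The row player's payoff there is 7.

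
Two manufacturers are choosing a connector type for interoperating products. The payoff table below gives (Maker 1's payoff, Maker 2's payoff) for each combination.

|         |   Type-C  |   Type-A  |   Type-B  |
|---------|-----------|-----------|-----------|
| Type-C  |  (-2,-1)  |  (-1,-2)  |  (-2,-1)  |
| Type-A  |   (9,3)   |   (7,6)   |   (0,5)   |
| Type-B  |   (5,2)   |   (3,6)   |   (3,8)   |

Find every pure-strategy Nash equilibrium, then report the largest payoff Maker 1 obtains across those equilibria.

Both Type-A is a pure NE (Maker 1: 7 ≥ 3; Maker 2: 6 ≥ 5). Maker 1 gets 7.
Both Type-B is a pure NE (Maker 1: 3 ≥ 0; Maker 2: 8 ≥ 6). Maker 1 gets 3.
Every other cell has a profitable deviation for at least one player. Highest of {7, 3} is 7.

7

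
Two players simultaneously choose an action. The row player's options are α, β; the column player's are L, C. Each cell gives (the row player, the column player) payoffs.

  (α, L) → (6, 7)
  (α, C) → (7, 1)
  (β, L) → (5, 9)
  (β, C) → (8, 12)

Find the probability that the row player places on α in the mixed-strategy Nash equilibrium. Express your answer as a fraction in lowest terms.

The row player's mix p on α must make the column player indifferent between L and C.
The column player's payoff from L: 7p + 9(1−p). From C: 1p + 12(1−p).
Set equal: 6p = 3(1−p) → p = 3/9 = 1/3.

1/3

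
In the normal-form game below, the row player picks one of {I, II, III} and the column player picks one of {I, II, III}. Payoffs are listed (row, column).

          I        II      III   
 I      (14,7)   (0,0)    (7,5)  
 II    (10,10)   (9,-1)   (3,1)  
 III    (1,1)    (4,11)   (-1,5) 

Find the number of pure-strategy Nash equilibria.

Both I: the row player gets 14 (best alternative 10); the column player gets 7 (best alternative 5). Neither deviates — NE.
Both III is not a NE: the row player would switch to I (7 > -1).
No other cell survives both best-response checks, so there is 1 pure NE.

1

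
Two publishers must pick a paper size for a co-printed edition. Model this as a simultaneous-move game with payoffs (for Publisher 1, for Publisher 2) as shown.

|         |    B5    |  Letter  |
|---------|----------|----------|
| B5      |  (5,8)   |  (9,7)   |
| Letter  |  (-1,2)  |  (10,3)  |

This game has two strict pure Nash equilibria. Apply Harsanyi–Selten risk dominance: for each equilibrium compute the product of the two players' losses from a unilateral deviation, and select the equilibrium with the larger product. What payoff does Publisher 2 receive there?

8

At both B5: Publisher 1 loses 5 − (-1) = 6 by deviating; Publisher 2 loses 8 − 7 = 1. Product = 6·1 = 6.
At both Letter: Publisher 1 loses 10 − 9 = 1 by deviating; Publisher 2 loses 3 − 2 = 1. Product = 1·1 = 1.
6 > 1, so both B5 is risk-dominant. Publisher 2's payoff there is 8.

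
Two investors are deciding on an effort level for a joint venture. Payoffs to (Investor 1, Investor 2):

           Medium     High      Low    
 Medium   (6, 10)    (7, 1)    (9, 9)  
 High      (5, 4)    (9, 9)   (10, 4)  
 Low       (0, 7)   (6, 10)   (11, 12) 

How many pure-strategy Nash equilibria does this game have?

Both Medium: Investor 1 gets 6 (best alternative 5); Investor 2 gets 10 (best alternative 9). Neither deviates — NE.
Both High: Investor 1 gets 9 (best alternative 7); Investor 2 gets 9 (best alternative 4). Neither deviates — NE.
Both Low: Investor 1 gets 11 (best alternative 10); Investor 2 gets 12 (best alternative 10). Neither deviates — NE.
(Low, Medium) is not a NE: Investor 1 would switch to Medium (6 > 0).
No other cell survives both best-response checks, so there are 3 pure NE.

3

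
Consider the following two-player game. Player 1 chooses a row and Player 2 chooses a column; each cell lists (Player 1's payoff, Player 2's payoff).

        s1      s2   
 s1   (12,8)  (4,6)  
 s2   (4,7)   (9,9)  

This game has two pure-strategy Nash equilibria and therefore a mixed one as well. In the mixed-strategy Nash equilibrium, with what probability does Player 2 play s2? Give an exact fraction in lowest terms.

8/13

Player 2's mix q on s1 must make Player 1 indifferent between s1 and s2.
Player 1's payoff from s1: 12q + 4(1−q). From s2: 4q + 9(1−q).
Set equal: 8q = 5(1−q) → q = 5/13.
Probability on s2 is 1 − 5/13 = 8/13.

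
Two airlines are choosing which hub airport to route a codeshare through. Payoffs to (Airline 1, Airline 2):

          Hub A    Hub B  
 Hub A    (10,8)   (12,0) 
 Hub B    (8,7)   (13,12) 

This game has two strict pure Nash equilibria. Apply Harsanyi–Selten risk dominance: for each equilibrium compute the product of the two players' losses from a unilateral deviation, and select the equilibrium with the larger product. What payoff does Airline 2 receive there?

At both Hub A: Airline 1 loses 10 − 8 = 2 by deviating; Airline 2 loses 8 − 0 = 8. Product = 2·8 = 16.
At both Hub B: Airline 1 loses 13 − 12 = 1 by deviating; Airline 2 loses 12 − 7 = 5. Product = 1·5 = 5.
16 > 5, so both Hub A is risk-dominant. Airline 2's payoff there is 8.

8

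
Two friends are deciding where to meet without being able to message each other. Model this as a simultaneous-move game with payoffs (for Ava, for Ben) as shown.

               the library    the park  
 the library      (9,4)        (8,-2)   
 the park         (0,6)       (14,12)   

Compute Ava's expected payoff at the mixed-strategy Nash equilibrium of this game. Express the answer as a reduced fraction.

Ben mixes with probability q on the library, chosen so Ava is indifferent: 9q + 8(1−q) = 0q + 14(1−q) gives q = 2/5.
Ava's expected payoff (from either row, since indifferent) is 9·2/5 + 8·3/5 = 42/5.

42/5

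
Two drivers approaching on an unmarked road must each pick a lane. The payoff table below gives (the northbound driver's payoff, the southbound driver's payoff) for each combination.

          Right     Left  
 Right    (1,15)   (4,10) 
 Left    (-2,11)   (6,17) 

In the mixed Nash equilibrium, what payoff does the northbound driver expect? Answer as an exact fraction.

The southbound driver mixes with probability q on Right, chosen so the northbound driver is indifferent: 1q + 4(1−q) = (-2)q + 6(1−q) gives q = 2/5.
The northbound driver's expected payoff (from either row, since indifferent) is 1·2/5 + 4·3/5 = 14/5.

14/5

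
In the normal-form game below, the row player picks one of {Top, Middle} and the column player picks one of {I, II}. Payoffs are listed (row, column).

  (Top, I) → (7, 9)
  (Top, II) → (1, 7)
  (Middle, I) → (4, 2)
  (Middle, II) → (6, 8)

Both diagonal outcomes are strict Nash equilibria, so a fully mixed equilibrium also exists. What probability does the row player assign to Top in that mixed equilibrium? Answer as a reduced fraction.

The row player's mix p on Top must make the column player indifferent between I and II.
The column player's payoff from I: 9p + 2(1−p). From II: 7p + 8(1−p).
Set equal: 2p = 6(1−p) → p = 6/8 = 3/4.

3/4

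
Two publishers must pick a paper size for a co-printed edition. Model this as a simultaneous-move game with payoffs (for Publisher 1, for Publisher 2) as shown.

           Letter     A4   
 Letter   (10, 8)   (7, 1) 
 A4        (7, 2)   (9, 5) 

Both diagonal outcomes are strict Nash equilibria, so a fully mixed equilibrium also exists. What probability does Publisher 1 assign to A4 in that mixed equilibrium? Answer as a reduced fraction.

7/10

Publisher 1's mix p on Letter must make Publisher 2 indifferent between Letter and A4.
Publisher 2's payoff from Letter: 8p + 2(1−p). From A4: 1p + 5(1−p).
Set equal: 7p = 3(1−p) → p = 3/10.
Probability on A4 is 1 − 3/10 = 7/10.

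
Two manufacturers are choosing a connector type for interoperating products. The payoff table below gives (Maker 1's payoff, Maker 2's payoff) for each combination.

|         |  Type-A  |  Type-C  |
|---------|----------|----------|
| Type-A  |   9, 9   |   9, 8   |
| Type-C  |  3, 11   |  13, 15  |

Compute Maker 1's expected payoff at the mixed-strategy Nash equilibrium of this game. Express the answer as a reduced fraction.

9

Maker 2 mixes with probability q on Type-A, chosen so Maker 1 is indifferent: 9q + 9(1−q) = 3q + 13(1−q) gives q = 2/5.
Maker 1's expected payoff (from either row, since indifferent) is 9·2/5 + 9·3/5 = 9.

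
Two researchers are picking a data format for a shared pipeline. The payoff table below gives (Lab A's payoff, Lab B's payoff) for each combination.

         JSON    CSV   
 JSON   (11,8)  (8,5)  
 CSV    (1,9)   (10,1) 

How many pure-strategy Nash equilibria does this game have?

Both JSON: Lab A gets 11 (best alternative 1); Lab B gets 8 (best alternative 5). Neither deviates — NE.
Both CSV is not a NE: Lab B would switch to JSON (9 > 1).
No other cell survives both best-response checks, so there is 1 pure NE.

1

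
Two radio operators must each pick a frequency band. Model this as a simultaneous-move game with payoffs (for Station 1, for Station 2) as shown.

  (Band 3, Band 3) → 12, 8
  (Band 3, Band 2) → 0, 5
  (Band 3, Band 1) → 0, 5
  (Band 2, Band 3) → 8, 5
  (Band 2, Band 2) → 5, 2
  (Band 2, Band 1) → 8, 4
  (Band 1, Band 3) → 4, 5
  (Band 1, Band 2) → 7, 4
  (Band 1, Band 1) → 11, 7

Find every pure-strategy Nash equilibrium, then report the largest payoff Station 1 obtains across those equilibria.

12

Both Band 3 is a pure NE (Station 1: 12 ≥ 8; Station 2: 8 ≥ 5). Station 1 gets 12.
Both Band 1 is a pure NE (Station 1: 11 ≥ 8; Station 2: 7 ≥ 5). Station 1 gets 11.
Every other cell has a profitable deviation for at least one player. Highest of {12, 11} is 12.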